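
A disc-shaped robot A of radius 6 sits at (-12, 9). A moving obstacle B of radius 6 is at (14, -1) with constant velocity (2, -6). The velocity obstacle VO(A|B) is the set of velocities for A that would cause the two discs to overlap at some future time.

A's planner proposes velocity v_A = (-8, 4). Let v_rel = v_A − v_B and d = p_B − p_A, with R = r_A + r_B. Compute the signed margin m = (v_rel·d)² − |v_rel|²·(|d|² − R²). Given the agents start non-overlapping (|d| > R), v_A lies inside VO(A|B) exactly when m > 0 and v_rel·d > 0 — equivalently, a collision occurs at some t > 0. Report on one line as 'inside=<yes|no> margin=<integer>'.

d = (26, -10),  |d|² = 776;  R = 6+6 = 12,  c = 776−12² = 632
v_rel = (-10, 10),  |v_rel|² = 200;  v_rel·d = (-10)·(26) + (10)·(-10) = -360
200·t² + 720·t + 632 = 0  ⇒  m = (-360)² − 200·632 = 3200
m = 3200 > 0,  v_rel·d = -360 < 0  ⇒  outside

inside=no margin=3200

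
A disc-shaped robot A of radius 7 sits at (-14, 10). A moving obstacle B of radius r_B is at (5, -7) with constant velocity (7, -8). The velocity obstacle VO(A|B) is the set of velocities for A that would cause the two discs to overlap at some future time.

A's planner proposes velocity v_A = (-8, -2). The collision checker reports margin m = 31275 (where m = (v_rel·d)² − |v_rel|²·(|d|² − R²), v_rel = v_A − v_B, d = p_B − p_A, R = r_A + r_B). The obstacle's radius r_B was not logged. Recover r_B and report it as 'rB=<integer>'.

m = 31275
d = (19, -17);  v_rel = (-15, 6),  |v_rel|² = 261
v_rel×d = (-15)·(-17) − (6)·(19) = 141
since m = R²·261 − 141²:  R² = (19881 + 31275) / 261 = 196
R = √196 = 14  ⇒  r_B = 14 − 7 = 7

rB=7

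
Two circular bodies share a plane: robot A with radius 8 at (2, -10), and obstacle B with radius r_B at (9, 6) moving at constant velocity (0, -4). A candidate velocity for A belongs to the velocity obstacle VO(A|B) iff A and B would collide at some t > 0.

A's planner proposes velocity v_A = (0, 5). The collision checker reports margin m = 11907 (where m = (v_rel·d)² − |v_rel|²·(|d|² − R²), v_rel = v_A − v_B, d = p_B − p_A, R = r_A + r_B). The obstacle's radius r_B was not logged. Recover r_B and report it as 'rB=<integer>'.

m = 11907
d = (7, 16);  v_rel = (0, 9),  |v_rel|² = 81
v_rel×d = (0)·(16) − (9)·(7) = -63
since m = R²·81 − (-63)²:  R² = (3969 + 11907) / 81 = 196
R = √196 = 14  ⇒  r_B = 14 − 8 = 6

rB=6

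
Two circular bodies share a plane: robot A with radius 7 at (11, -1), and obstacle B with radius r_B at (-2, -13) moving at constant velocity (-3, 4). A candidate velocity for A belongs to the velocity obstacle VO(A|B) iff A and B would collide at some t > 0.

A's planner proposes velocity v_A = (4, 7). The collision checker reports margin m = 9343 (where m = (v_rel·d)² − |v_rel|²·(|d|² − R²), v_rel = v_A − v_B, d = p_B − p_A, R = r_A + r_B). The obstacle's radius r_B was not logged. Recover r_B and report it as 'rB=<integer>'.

m = 9343
d = (-13, -12);  v_rel = (7, 3),  |v_rel|² = 58
v_rel×d = (7)·(-12) − (3)·(-13) = -45
since m = R²·58 − (-45)²:  R² = (2025 + 9343) / 58 = 196
R = √196 = 14  ⇒  r_B = 14 − 7 = 7

rB=7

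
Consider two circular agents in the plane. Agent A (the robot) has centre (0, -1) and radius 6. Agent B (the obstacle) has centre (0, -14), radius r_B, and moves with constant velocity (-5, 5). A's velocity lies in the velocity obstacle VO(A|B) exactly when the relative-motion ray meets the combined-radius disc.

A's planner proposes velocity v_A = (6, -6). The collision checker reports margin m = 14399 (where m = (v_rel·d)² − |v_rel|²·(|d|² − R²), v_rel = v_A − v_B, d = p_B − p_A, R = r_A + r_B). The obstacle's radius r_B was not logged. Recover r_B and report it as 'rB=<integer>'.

m = 14399
d = (0, -13);  v_rel = (11, -11),  |v_rel|² = 242
v_rel×d = (11)·(-13) − (-11)·(0) = -143
since m = R²·242 − (-143)²:  R² = (20449 + 14399) / 242 = 144
R = √144 = 12  ⇒  r_B = 12 − 6 = 6

rB=6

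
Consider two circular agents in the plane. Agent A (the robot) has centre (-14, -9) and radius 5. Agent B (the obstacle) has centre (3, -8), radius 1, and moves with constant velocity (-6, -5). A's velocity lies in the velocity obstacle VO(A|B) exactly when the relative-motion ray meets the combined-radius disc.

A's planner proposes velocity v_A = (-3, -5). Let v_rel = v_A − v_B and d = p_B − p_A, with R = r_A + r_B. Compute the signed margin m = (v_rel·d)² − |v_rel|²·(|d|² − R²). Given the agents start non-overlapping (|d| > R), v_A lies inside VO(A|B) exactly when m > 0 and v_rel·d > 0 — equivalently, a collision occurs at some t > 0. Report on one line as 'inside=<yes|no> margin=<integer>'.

d = (17, 1),  |d|² = 290;  R = 5+1 = 6,  c = 290−6² = 254
v_rel = (3, 0),  |v_rel|² = 9;  v_rel·d = (3)·(17) + (0)·(1) = 51
9·t² − 102·t + 254 = 0  ⇒  m = 51² − 9·254 = 315
m = 315 > 0,  v_rel·d = 51 > 0  ⇒  inside

inside=yes margin=315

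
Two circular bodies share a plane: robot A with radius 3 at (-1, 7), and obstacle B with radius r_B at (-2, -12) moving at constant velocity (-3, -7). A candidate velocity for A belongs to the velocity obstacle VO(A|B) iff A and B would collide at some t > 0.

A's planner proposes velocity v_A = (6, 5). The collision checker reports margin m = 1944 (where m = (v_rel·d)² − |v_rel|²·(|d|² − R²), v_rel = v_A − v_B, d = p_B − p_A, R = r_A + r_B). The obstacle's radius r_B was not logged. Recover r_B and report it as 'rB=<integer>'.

m = 1944
d = (-1, -19);  v_rel = (9, 12),  |v_rel|² = 225
v_rel×d = (9)·(-19) − (12)·(-1) = -159
since m = R²·225 − (-159)²:  R² = (25281 + 1944) / 225 = 121
R = √121 = 11  ⇒  r_B = 11 − 3 = 8

rB=8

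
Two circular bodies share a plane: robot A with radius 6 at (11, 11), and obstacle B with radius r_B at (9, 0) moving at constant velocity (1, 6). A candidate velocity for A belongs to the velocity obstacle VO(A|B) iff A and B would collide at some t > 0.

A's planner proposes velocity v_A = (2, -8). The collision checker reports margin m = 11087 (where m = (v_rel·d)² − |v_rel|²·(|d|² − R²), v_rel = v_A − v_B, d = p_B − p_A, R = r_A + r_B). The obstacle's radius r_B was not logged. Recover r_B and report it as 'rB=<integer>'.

m = 11087
d = (-2, -11);  v_rel = (1, -14),  |v_rel|² = 197
v_rel×d = (1)·(-11) − (-14)·(-2) = -39
since m = R²·197 − (-39)²:  R² = (1521 + 11087) / 197 = 64
R = √64 = 8  ⇒  r_B = 8 − 6 = 2

rB=2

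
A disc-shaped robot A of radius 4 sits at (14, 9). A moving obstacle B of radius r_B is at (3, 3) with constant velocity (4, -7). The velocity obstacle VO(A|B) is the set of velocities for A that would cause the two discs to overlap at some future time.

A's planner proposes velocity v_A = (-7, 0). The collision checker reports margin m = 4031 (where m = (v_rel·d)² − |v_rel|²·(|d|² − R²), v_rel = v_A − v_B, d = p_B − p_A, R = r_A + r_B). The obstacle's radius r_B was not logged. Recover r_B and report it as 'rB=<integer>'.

m = 4031
d = (-11, -6);  v_rel = (-11, 7),  |v_rel|² = 170
v_rel×d = (-11)·(-6) − (7)·(-11) = 143
since m = R²·170 − 143²:  R² = (20449 + 4031) / 170 = 144
R = √144 = 12  ⇒  r_B = 12 − 4 = 8

rB=8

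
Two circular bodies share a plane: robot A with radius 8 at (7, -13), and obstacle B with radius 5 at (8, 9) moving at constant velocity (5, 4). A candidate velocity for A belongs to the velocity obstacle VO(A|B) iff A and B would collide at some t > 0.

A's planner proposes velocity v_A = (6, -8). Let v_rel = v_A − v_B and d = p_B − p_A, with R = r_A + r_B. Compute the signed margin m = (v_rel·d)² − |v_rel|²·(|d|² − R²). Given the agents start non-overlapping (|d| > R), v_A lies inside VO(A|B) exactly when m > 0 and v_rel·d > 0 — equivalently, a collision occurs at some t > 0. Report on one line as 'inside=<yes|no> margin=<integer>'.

d = (1, 22),  |d|² = 485;  R = 8+5 = 13,  c = 485−13² = 316
v_rel = (1, -12),  |v_rel|² = 145;  v_rel·d = (1)·(1) + (-12)·(22) = -263
145·t² + 526·t + 316 = 0  ⇒  m = (-263)² − 145·316 = 23349
m = 23349 > 0,  v_rel·d = -263 < 0  ⇒  outside

inside=no margin=23349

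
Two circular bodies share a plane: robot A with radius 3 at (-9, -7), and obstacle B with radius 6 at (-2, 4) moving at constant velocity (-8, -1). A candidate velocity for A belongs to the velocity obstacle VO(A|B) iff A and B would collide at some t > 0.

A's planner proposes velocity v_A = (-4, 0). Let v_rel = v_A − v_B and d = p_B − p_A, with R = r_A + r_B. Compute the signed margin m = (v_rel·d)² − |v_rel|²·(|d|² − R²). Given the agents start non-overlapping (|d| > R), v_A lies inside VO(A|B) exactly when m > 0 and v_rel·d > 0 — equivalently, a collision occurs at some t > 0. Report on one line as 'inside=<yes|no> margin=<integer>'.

d = (7, 11),  |d|² = 170;  R = 3+6 = 9,  c = 170−9² = 89
v_rel = (4, 1),  |v_rel|² = 17;  v_rel·d = (4)·(7) + (1)·(11) = 39
17·t² − 78·t + 89 = 0  ⇒  m = 39² − 17·89 = 8
m = 8 > 0,  v_rel·d = 39 > 0  ⇒  inside

inside=yes margin=8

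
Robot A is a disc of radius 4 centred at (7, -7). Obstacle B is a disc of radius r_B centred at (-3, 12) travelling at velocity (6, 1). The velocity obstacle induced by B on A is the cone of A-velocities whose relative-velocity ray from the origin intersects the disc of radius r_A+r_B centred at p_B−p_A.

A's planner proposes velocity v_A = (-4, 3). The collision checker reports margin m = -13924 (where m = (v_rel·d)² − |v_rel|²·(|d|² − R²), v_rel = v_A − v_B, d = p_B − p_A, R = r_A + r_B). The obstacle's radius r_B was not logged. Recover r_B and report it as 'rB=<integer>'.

m = -13924
d = (-10, 19);  v_rel = (-10, 2),  |v_rel|² = 104
v_rel×d = (-10)·(19) − (2)·(-10) = -170
since m = R²·104 − (-170)²:  R² = (28900 + -13924) / 104 = 144
R = √144 = 12  ⇒  r_B = 12 − 4 = 8

rB=8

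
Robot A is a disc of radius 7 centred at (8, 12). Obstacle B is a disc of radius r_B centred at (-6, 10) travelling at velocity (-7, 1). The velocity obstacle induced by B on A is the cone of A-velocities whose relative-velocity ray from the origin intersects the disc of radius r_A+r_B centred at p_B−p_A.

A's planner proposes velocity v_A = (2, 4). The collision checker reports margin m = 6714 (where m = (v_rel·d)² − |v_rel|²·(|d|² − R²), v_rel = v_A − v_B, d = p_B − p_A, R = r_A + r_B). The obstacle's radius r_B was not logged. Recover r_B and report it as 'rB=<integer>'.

m = 6714
d = (-14, -2);  v_rel = (9, 3),  |v_rel|² = 90
v_rel×d = (9)·(-2) − (3)·(-14) = 24
since m = R²·90 − 24²:  R² = (576 + 6714) / 90 = 81
R = √81 = 9  ⇒  r_B = 9 − 7 = 2

rB=2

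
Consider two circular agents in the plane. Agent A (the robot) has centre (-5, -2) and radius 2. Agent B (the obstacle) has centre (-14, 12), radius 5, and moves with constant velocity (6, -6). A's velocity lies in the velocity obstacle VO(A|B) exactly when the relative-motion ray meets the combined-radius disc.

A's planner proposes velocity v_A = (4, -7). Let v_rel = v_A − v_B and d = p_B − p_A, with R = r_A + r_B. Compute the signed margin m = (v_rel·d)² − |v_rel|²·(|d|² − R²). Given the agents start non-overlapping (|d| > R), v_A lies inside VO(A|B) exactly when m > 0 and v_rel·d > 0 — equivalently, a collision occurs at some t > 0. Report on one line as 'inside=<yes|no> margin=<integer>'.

d = (-9, 14),  |d|² = 277;  R = 2+5 = 7,  c = 277−7² = 228
v_rel = (-2, -1),  |v_rel|² = 5;  v_rel·d = (-2)·(-9) + (-1)·(14) = 4
5·t² − 8·t + 228 = 0  ⇒  m = 4² − 5·228 = -1124
m = -1124 < 0,  v_rel·d = 4 > 0  ⇒  outside

inside=no margin=-1124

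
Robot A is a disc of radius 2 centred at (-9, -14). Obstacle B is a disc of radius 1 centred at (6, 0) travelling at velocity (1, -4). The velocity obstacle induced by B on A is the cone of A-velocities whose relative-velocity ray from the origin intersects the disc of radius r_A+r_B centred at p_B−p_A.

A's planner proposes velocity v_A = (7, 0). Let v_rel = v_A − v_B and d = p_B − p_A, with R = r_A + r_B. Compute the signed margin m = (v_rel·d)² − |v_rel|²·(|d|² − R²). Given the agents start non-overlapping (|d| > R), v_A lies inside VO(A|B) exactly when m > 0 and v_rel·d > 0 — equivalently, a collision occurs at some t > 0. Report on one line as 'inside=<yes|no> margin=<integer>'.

d = (15, 14),  |d|² = 421;  R = 2+1 = 3,  c = 421−3² = 412
v_rel = (6, 4),  |v_rel|² = 52;  v_rel·d = (6)·(15) + (4)·(14) = 146
52·t² − 292·t + 412 = 0  ⇒  m = 146² − 52·412 = -108
m = -108 < 0,  v_rel·d = 146 > 0  ⇒  outside

inside=no margin=-108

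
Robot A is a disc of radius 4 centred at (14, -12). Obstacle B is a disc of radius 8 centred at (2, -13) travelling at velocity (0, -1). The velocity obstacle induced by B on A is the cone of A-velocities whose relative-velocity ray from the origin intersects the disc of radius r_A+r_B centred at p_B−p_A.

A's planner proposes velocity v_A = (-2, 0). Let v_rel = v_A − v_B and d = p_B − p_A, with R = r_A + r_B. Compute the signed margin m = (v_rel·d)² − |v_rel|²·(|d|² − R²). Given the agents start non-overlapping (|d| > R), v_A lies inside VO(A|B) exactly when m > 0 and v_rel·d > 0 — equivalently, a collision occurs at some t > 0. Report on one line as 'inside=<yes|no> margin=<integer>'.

d = (-12, -1),  |d|² = 145;  R = 4+8 = 12,  c = 145−12² = 1
v_rel = (-2, 1),  |v_rel|² = 5;  v_rel·d = (-2)·(-12) + (1)·(-1) = 23
5·t² − 46·t + 1 = 0  ⇒  m = 23² − 5·1 = 524
m = 524 > 0,  v_rel·d = 23 > 0  ⇒  inside

inside=yes margin=524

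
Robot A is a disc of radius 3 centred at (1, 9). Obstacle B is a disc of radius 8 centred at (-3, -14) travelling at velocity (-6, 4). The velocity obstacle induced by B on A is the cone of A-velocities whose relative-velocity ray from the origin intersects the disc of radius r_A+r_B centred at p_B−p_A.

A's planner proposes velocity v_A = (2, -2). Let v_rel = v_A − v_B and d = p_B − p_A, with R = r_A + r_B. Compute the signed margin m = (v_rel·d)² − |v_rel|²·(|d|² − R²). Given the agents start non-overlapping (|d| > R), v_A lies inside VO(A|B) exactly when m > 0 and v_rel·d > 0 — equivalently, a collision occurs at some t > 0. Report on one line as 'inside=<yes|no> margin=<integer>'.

d = (-4, -23),  |d|² = 545;  R = 3+8 = 11,  c = 545−11² = 424
v_rel = (8, -6),  |v_rel|² = 100;  v_rel·d = (8)·(-4) + (-6)·(-23) = 106
100·t² − 212·t + 424 = 0  ⇒  m = 106² − 100·424 = -31164
m = -31164 < 0,  v_rel·d = 106 > 0  ⇒  outside

inside=no margin=-31164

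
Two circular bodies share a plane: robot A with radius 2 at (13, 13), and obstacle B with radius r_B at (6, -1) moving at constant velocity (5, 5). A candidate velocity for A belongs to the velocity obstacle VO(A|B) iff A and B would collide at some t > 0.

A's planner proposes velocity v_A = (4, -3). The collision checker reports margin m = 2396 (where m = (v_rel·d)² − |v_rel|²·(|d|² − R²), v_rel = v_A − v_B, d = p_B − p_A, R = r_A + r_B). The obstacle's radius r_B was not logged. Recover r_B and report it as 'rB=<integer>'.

m = 2396
d = (-7, -14);  v_rel = (-1, -8),  |v_rel|² = 65
v_rel×d = (-1)·(-14) − (-8)·(-7) = -42
since m = R²·65 − (-42)²:  R² = (1764 + 2396) / 65 = 64
R = √64 = 8  ⇒  r_B = 8 − 2 = 6

rB=6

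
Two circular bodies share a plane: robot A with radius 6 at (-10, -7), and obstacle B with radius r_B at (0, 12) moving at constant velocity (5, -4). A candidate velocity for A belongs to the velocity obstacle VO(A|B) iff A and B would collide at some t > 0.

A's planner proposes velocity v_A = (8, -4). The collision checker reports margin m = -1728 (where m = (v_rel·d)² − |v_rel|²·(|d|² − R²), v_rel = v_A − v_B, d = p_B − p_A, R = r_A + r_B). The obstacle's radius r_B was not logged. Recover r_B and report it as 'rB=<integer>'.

m = -1728
d = (10, 19);  v_rel = (3, 0),  |v_rel|² = 9
v_rel×d = (3)·(19) − (0)·(10) = 57
since m = R²·9 − 57²:  R² = (3249 + -1728) / 9 = 169
R = √169 = 13  ⇒  r_B = 13 − 6 = 7

rB=7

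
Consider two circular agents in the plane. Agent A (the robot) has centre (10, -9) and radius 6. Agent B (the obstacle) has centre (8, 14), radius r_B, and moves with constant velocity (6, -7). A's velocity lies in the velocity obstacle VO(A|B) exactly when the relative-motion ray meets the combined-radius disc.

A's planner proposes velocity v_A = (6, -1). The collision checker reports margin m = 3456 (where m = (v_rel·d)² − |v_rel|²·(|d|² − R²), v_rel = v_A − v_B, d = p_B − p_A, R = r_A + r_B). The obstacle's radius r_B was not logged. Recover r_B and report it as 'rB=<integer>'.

m = 3456
d = (-2, 23);  v_rel = (0, 6),  |v_rel|² = 36
v_rel×d = (0)·(23) − (6)·(-2) = 12
since m = R²·36 − 12²:  R² = (144 + 3456) / 36 = 100
R = √100 = 10  ⇒  r_B = 10 − 6 = 4

rB=4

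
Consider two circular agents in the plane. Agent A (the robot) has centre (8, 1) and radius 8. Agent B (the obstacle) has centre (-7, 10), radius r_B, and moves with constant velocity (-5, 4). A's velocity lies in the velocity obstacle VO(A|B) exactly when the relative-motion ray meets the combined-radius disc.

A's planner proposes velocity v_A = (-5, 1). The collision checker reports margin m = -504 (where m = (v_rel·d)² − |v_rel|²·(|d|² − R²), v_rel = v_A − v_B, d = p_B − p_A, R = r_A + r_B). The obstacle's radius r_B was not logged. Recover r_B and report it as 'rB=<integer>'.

m = -504
d = (-15, 9);  v_rel = (0, -3),  |v_rel|² = 9
v_rel×d = (0)·(9) − (-3)·(-15) = -45
since m = R²·9 − (-45)²:  R² = (2025 + -504) / 9 = 169
R = √169 = 13  ⇒  r_B = 13 − 8 = 5

rB=5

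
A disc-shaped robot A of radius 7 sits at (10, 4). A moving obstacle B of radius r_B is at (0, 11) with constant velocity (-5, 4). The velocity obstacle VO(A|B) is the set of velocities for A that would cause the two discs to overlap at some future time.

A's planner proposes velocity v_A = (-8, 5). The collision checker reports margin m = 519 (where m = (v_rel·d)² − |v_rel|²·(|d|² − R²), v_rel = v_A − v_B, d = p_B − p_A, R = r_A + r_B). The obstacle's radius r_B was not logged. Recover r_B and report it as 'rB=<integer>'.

m = 519
d = (-10, 7);  v_rel = (-3, 1),  |v_rel|² = 10
v_rel×d = (-3)·(7) − (1)·(-10) = -11
since m = R²·10 − (-11)²:  R² = (121 + 519) / 10 = 64
R = √64 = 8  ⇒  r_B = 8 − 7 = 1

rB=1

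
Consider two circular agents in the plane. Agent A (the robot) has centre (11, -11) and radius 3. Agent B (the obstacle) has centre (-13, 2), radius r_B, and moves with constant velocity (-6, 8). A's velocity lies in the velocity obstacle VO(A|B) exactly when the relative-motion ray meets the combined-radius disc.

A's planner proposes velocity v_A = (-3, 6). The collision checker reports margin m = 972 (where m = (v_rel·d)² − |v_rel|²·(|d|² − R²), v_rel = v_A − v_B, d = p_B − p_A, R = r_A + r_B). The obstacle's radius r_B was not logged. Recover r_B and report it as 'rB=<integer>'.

m = 972
d = (-24, 13);  v_rel = (3, -2),  |v_rel|² = 13
v_rel×d = (3)·(13) − (-2)·(-24) = -9
since m = R²·13 − (-9)²:  R² = (81 + 972) / 13 = 81
R = √81 = 9  ⇒  r_B = 9 − 3 = 6

rB=6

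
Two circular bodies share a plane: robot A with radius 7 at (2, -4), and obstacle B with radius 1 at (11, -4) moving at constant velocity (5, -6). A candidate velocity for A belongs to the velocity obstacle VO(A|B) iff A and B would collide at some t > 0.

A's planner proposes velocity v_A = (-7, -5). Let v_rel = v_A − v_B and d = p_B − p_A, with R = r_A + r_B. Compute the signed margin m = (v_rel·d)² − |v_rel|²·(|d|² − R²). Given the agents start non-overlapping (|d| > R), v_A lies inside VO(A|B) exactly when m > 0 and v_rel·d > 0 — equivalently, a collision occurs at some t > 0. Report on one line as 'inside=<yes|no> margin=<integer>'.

d = (9, 0),  |d|² = 81;  R = 7+1 = 8,  c = 81−8² = 17
v_rel = (-12, 1),  |v_rel|² = 145;  v_rel·d = (-12)·(9) + (1)·(0) = -108
145·t² + 216·t + 17 = 0  ⇒  m = (-108)² − 145·17 = 9199
m = 9199 > 0,  v_rel·d = -108 < 0  ⇒  outside

inside=no margin=9199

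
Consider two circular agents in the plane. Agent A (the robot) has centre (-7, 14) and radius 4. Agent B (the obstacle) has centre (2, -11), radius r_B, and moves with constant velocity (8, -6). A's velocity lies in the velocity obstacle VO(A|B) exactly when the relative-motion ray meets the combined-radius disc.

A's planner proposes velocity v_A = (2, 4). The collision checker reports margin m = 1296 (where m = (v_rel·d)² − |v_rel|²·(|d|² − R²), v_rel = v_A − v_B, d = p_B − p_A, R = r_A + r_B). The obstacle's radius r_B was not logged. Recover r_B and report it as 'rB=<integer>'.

m = 1296
d = (9, -25);  v_rel = (-6, 10),  |v_rel|² = 136
v_rel×d = (-6)·(-25) − (10)·(9) = 60
since m = R²·136 − 60²:  R² = (3600 + 1296) / 136 = 36
R = √36 = 6  ⇒  r_B = 6 − 4 = 2

rB=2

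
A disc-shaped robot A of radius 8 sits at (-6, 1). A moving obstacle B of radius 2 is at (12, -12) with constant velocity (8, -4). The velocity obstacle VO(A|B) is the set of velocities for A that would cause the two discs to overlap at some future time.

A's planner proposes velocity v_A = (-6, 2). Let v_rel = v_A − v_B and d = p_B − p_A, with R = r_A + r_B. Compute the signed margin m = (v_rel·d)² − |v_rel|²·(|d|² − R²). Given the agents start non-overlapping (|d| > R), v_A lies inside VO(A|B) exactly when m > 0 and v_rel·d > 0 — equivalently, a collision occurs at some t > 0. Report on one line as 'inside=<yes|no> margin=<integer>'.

d = (18, -13),  |d|² = 493;  R = 8+2 = 10,  c = 493−10² = 393
v_rel = (-14, 6),  |v_rel|² = 232;  v_rel·d = (-14)·(18) + (6)·(-13) = -330
232·t² + 660·t + 393 = 0  ⇒  m = (-330)² − 232·393 = 17724
m = 17724 > 0,  v_rel·d = -330 < 0  ⇒  outside

inside=no margin=17724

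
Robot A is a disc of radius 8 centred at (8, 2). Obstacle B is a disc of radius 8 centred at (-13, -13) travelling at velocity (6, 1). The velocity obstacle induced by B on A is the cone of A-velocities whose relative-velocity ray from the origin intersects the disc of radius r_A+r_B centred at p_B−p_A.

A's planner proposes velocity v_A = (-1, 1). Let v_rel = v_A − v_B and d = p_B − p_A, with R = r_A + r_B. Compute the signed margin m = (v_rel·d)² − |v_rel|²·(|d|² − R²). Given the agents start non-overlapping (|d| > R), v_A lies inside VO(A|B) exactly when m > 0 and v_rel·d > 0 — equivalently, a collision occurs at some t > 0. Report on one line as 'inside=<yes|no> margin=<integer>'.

d = (-21, -15),  |d|² = 666;  R = 8+8 = 16,  c = 666−16² = 410
v_rel = (-7, 0),  |v_rel|² = 49;  v_rel·d = (-7)·(-21) + (0)·(-15) = 147
49·t² − 294·t + 410 = 0  ⇒  m = 147² − 49·410 = 1519
m = 1519 > 0,  v_rel·d = 147 > 0  ⇒  inside

inside=yes margin=1519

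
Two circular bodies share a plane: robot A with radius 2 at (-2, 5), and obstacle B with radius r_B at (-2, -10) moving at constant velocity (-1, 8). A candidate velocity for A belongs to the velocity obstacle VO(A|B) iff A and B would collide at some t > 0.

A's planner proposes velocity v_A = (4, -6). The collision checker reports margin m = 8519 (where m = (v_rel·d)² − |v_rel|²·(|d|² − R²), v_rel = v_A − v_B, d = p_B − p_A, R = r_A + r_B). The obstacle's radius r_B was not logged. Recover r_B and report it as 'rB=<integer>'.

m = 8519
d = (0, -15);  v_rel = (5, -14),  |v_rel|² = 221
v_rel×d = (5)·(-15) − (-14)·(0) = -75
since m = R²·221 − (-75)²:  R² = (5625 + 8519) / 221 = 64
R = √64 = 8  ⇒  r_B = 8 − 2 = 6

rB=6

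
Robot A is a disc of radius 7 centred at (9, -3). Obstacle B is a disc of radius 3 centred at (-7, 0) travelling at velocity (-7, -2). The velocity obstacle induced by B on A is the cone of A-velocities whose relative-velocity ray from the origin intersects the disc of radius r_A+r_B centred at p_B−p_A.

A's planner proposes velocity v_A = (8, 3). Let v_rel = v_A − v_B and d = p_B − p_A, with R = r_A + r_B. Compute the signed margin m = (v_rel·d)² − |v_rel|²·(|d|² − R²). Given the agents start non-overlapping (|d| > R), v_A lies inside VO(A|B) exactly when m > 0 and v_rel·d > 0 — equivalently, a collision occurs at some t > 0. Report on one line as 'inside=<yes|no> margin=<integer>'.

d = (-16, 3),  |d|² = 265;  R = 7+3 = 10,  c = 265−10² = 165
v_rel = (15, 5),  |v_rel|² = 250;  v_rel·d = (15)·(-16) + (5)·(3) = -225
250·t² + 450·t + 165 = 0  ⇒  m = (-225)² − 250·165 = 9375
m = 9375 > 0,  v_rel·d = -225 < 0  ⇒  outside

inside=no margin=9375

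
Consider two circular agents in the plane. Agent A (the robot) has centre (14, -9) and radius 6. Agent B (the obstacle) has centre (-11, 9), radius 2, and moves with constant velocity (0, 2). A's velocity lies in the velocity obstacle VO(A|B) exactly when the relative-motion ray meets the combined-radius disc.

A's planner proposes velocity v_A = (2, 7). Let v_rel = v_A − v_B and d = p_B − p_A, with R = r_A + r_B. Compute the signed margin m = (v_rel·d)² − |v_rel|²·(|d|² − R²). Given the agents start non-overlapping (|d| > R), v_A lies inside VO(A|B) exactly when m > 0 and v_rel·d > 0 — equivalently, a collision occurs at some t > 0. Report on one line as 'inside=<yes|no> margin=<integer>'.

d = (-25, 18),  |d|² = 949;  R = 6+2 = 8,  c = 949−8² = 885
v_rel = (2, 5),  |v_rel|² = 29;  v_rel·d = (2)·(-25) + (5)·(18) = 40
29·t² − 80·t + 885 = 0  ⇒  m = 40² − 29·885 = -24065
m = -24065 < 0,  v_rel·d = 40 > 0  ⇒  outside

inside=no margin=-24065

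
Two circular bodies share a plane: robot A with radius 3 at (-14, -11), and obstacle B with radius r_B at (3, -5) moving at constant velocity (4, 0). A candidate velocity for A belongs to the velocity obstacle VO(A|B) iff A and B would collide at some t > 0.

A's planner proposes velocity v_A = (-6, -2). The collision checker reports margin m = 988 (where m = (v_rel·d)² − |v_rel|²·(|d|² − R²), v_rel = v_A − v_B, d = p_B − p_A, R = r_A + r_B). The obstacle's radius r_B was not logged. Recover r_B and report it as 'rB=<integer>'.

m = 988
d = (17, 6);  v_rel = (-10, -2),  |v_rel|² = 104
v_rel×d = (-10)·(6) − (-2)·(17) = -26
since m = R²·104 − (-26)²:  R² = (676 + 988) / 104 = 16
R = √16 = 4  ⇒  r_B = 4 − 3 = 1

rB=1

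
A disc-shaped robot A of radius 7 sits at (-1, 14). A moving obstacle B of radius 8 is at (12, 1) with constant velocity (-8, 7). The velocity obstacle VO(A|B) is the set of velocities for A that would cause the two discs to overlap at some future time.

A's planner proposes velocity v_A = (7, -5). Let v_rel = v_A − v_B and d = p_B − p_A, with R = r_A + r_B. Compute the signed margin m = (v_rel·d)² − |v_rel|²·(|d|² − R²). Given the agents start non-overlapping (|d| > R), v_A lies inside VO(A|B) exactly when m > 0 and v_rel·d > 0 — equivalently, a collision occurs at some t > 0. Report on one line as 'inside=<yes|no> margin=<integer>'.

d = (13, -13),  |d|² = 338;  R = 7+8 = 15,  c = 338−15² = 113
v_rel = (15, -12),  |v_rel|² = 369;  v_rel·d = (15)·(13) + (-12)·(-13) = 351
369·t² − 702·t + 113 = 0  ⇒  m = 351² − 369·113 = 81504
m = 81504 > 0,  v_rel·d = 351 > 0  ⇒  inside

inside=yes margin=81504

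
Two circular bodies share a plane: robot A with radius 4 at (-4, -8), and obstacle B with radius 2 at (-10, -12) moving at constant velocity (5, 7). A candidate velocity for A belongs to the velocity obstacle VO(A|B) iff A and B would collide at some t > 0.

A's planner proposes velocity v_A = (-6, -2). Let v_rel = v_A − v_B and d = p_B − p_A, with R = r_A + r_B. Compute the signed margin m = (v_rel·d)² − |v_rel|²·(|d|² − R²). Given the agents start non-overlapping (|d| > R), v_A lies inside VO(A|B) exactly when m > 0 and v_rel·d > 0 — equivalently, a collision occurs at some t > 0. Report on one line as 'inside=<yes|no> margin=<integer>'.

d = (-6, -4),  |d|² = 52;  R = 4+2 = 6,  c = 52−6² = 16
v_rel = (-11, -9),  |v_rel|² = 202;  v_rel·d = (-11)·(-6) + (-9)·(-4) = 102
202·t² − 204·t + 16 = 0  ⇒  m = 102² − 202·16 = 7172
m = 7172 > 0,  v_rel·d = 102 > 0  ⇒  inside

inside=yes margin=7172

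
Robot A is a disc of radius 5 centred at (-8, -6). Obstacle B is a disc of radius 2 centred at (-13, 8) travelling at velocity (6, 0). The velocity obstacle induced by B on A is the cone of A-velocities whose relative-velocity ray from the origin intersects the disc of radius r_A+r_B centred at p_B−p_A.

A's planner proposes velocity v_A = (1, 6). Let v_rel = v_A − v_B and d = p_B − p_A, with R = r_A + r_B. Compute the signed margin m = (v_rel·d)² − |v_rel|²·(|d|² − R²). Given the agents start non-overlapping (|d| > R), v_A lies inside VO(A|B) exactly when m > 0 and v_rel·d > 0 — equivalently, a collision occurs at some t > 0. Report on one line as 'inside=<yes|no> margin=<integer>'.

d = (-5, 14),  |d|² = 221;  R = 5+2 = 7,  c = 221−7² = 172
v_rel = (-5, 6),  |v_rel|² = 61;  v_rel·d = (-5)·(-5) + (6)·(14) = 109
61·t² − 218·t + 172 = 0  ⇒  m = 109² − 61·172 = 1389
m = 1389 > 0,  v_rel·d = 109 > 0  ⇒  inside

inside=yes margin=1389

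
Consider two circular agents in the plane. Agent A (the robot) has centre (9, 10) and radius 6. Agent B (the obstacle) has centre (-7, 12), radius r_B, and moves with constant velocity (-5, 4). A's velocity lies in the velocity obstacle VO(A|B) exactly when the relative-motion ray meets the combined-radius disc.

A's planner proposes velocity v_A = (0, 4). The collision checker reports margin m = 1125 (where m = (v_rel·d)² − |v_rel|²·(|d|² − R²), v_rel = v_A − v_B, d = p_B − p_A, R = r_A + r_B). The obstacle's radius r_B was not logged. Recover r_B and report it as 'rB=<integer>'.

m = 1125
d = (-16, 2);  v_rel = (5, 0),  |v_rel|² = 25
v_rel×d = (5)·(2) − (0)·(-16) = 10
since m = R²·25 − 10²:  R² = (100 + 1125) / 25 = 49
R = √49 = 7  ⇒  r_B = 7 − 6 = 1

rB=1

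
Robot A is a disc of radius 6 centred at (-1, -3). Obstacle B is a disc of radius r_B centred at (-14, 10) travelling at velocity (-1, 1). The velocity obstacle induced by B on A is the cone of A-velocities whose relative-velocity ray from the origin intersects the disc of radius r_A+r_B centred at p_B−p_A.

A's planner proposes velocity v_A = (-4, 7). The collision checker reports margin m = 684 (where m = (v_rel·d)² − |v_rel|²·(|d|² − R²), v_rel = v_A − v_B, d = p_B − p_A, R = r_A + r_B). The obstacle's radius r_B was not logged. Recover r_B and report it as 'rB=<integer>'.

m = 684
d = (-13, 13);  v_rel = (-3, 6),  |v_rel|² = 45
v_rel×d = (-3)·(13) − (6)·(-13) = 39
since m = R²·45 − 39²:  R² = (1521 + 684) / 45 = 49
R = √49 = 7  ⇒  r_B = 7 − 6 = 1

rB=1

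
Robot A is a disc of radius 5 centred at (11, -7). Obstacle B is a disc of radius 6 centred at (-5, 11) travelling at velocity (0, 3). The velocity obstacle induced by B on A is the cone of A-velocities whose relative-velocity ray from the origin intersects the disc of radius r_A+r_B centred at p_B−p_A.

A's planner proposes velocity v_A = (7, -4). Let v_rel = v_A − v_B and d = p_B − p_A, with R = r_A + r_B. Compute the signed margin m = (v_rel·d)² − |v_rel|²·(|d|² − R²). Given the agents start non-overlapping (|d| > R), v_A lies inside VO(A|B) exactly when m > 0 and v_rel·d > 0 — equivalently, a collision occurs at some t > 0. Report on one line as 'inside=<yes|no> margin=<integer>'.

d = (-16, 18),  |d|² = 580;  R = 5+6 = 11,  c = 580−11² = 459
v_rel = (7, -7),  |v_rel|² = 98;  v_rel·d = (7)·(-16) + (-7)·(18) = -238
98·t² + 476·t + 459 = 0  ⇒  m = (-238)² − 98·459 = 11662
m = 11662 > 0,  v_rel·d = -238 < 0  ⇒  outside

inside=no margin=11662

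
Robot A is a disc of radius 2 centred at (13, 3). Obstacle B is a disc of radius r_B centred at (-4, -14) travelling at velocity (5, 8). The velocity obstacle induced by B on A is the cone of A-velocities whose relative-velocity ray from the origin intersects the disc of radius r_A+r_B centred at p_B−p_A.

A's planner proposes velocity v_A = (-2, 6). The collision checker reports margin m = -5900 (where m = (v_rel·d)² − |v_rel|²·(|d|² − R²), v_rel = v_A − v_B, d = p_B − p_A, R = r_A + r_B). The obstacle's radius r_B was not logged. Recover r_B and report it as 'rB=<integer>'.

m = -5900
d = (-17, -17);  v_rel = (-7, -2),  |v_rel|² = 53
v_rel×d = (-7)·(-17) − (-2)·(-17) = 85
since m = R²·53 − 85²:  R² = (7225 + -5900) / 53 = 25
R = √25 = 5  ⇒  r_B = 5 − 2 = 3

rB=3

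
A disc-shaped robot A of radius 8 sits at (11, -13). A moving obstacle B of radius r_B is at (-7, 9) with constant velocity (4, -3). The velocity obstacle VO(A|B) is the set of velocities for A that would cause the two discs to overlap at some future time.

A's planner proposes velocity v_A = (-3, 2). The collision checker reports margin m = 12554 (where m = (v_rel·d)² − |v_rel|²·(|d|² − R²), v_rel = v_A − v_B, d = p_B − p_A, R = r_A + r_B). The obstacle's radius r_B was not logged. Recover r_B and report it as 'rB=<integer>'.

m = 12554
d = (-18, 22);  v_rel = (-7, 5),  |v_rel|² = 74
v_rel×d = (-7)·(22) − (5)·(-18) = -64
since m = R²·74 − (-64)²:  R² = (4096 + 12554) / 74 = 225
R = √225 = 15  ⇒  r_B = 15 − 8 = 7

rB=7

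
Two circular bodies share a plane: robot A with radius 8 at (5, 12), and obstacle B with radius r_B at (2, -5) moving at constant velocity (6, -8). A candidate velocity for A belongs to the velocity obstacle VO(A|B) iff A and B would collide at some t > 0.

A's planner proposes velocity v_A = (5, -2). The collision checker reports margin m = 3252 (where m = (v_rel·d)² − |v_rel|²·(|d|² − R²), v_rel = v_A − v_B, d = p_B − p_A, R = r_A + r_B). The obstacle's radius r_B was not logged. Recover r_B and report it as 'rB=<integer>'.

m = 3252
d = (-3, -17);  v_rel = (-1, 6),  |v_rel|² = 37
v_rel×d = (-1)·(-17) − (6)·(-3) = 35
since m = R²·37 − 35²:  R² = (1225 + 3252) / 37 = 121
R = √121 = 11  ⇒  r_B = 11 − 8 = 3

rB=3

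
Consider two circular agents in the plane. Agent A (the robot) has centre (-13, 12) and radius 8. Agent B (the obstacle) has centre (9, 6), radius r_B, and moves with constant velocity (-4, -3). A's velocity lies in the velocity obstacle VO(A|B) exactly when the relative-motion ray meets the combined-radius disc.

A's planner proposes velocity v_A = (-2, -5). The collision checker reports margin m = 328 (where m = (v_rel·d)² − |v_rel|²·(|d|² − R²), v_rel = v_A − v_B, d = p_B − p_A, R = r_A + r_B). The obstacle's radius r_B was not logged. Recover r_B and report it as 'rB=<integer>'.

m = 328
d = (22, -6);  v_rel = (2, -2),  |v_rel|² = 8
v_rel×d = (2)·(-6) − (-2)·(22) = 32
since m = R²·8 − 32²:  R² = (1024 + 328) / 8 = 169
R = √169 = 13  ⇒  r_B = 13 − 8 = 5

rB=5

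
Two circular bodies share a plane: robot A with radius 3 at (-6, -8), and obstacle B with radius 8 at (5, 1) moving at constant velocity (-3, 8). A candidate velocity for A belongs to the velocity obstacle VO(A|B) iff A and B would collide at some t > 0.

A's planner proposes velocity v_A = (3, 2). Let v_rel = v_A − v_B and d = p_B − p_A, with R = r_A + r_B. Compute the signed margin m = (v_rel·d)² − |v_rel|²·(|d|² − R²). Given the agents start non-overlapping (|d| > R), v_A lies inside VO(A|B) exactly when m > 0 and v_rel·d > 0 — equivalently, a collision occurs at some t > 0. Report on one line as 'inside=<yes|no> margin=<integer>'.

d = (11, 9),  |d|² = 202;  R = 3+8 = 11,  c = 202−11² = 81
v_rel = (6, -6),  |v_rel|² = 72;  v_rel·d = (6)·(11) + (-6)·(9) = 12
72·t² − 24·t + 81 = 0  ⇒  m = 12² − 72·81 = -5688
m = -5688 < 0,  v_rel·d = 12 > 0  ⇒  outside

inside=no margin=-5688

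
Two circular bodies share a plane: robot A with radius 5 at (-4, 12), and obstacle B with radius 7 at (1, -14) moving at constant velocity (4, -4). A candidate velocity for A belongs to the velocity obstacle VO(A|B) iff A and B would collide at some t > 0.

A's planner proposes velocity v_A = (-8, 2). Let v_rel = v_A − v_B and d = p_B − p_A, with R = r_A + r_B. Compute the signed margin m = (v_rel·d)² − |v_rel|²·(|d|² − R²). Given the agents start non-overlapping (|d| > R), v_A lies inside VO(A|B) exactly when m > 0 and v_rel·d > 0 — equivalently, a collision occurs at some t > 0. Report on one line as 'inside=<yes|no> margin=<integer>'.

d = (5, -26),  |d|² = 701;  R = 5+7 = 12,  c = 701−12² = 557
v_rel = (-12, 6),  |v_rel|² = 180;  v_rel·d = (-12)·(5) + (6)·(-26) = -216
180·t² + 432·t + 557 = 0  ⇒  m = (-216)² − 180·557 = -53604
m = -53604 < 0,  v_rel·d = -216 < 0  ⇒  outside

inside=no margin=-53604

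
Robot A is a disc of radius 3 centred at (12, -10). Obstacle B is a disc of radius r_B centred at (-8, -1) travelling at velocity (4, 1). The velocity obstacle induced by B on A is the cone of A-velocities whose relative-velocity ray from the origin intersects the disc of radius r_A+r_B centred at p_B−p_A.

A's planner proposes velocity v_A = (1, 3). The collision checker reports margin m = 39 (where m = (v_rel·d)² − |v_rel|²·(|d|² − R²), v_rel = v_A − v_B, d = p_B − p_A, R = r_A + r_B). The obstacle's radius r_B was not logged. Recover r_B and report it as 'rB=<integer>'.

m = 39
d = (-20, 9);  v_rel = (-3, 2),  |v_rel|² = 13
v_rel×d = (-3)·(9) − (2)·(-20) = 13
since m = R²·13 − 13²:  R² = (169 + 39) / 13 = 16
R = √16 = 4  ⇒  r_B = 4 − 3 = 1

rB=1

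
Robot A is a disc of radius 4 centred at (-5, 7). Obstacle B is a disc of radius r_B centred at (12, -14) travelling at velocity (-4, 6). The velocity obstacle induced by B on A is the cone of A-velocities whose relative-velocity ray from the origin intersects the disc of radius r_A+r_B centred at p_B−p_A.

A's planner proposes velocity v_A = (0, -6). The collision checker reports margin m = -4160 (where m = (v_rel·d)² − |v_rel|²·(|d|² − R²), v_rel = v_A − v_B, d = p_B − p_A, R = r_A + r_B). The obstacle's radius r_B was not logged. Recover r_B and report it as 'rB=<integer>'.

m = -4160
d = (17, -21);  v_rel = (4, -12),  |v_rel|² = 160
v_rel×d = (4)·(-21) − (-12)·(17) = 120
since m = R²·160 − 120²:  R² = (14400 + -4160) / 160 = 64
R = √64 = 8  ⇒  r_B = 8 − 4 = 4

rB=4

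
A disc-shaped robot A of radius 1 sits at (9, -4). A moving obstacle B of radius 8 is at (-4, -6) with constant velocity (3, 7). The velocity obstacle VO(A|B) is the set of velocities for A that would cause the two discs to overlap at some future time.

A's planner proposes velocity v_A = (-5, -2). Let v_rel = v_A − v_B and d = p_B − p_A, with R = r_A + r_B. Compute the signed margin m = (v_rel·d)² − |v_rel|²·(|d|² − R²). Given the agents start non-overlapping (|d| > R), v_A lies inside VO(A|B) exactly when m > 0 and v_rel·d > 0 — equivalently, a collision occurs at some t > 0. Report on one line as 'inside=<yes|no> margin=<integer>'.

d = (-13, -2),  |d|² = 173;  R = 1+8 = 9,  c = 173−9² = 92
v_rel = (-8, -9),  |v_rel|² = 145;  v_rel·d = (-8)·(-13) + (-9)·(-2) = 122
145·t² − 244·t + 92 = 0  ⇒  m = 122² − 145·92 = 1544
m = 1544 > 0,  v_rel·d = 122 > 0  ⇒  inside

inside=yes margin=1544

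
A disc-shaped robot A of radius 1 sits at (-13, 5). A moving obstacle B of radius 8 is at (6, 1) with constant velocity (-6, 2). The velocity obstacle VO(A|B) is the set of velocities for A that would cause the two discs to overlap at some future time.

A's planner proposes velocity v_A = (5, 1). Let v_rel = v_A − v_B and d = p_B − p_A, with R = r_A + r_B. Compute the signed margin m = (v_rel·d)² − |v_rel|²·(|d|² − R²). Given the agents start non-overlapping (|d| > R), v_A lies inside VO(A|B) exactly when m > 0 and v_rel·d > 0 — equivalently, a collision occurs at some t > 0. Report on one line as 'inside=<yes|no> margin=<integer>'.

d = (19, -4),  |d|² = 377;  R = 1+8 = 9,  c = 377−9² = 296
v_rel = (11, -1),  |v_rel|² = 122;  v_rel·d = (11)·(19) + (-1)·(-4) = 213
122·t² − 426·t + 296 = 0  ⇒  m = 213² − 122·296 = 9257
m = 9257 > 0,  v_rel·d = 213 > 0  ⇒  inside

inside=yes margin=9257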